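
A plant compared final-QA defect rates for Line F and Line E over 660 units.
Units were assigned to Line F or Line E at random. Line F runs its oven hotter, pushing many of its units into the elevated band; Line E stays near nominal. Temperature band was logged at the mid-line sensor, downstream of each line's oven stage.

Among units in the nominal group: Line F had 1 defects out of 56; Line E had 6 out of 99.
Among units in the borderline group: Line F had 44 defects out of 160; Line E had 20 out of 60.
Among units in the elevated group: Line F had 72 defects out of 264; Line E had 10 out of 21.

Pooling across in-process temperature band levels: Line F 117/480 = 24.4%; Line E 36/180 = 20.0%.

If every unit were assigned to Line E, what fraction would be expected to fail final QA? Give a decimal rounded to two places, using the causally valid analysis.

The stratified and pooled comparisons disagree (Line F wins within each in-process temperature band; Line E wins overall), so the answer turns on the causal role of in-process temperature band.
The distribution of in-process temperature band is itself part of what the line does — it is an intermediate outcome. Holding it fixed would remove that part of the effect; the total effect is the pooled difference.
So P(outcome | do(Line E)) is just the pooled rate for Line E: 36/180 = 0.200.

0.20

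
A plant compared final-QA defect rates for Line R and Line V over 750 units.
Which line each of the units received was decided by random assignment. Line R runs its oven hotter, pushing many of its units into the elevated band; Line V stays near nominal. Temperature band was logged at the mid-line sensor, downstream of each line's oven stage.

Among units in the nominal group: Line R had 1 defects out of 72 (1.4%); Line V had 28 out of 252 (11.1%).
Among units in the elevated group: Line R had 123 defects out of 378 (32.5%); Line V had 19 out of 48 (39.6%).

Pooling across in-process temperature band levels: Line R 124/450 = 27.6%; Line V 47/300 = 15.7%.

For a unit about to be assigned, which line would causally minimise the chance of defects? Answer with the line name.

Because the line influences in-process temperature band, in-process temperature band is a post-treatment mediator, not a confounder. Stratifying on it would bias the estimate; the causal effect is the crude pooled difference.
Pooled: Line R 27.6% vs Line V 15.7%; Line V is lower overall.

Line V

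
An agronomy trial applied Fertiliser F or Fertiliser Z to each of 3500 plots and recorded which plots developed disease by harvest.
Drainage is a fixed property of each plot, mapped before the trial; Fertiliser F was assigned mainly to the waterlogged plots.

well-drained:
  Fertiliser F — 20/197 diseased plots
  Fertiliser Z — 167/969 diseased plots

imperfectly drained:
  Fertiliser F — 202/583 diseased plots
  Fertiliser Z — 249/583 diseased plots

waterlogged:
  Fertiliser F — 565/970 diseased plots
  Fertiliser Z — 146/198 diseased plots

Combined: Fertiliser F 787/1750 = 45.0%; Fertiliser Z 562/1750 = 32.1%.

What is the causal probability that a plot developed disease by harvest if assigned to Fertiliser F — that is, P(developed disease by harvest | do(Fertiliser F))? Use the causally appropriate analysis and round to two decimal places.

Fertiliser F is lower inside every field drainage stratum but Fertiliser Z is lower in aggregate. Whether to stratify depends on how field drainage relates to the fertiliser.
Field drainage is set before the fertiliser has any effect — it is not caused by the fertiliser — and it independently drives the outcome. That makes it a confounder, so the causal comparison is within field drainage levels.
Standardising Fertiliser F to the population field drainage mix: 0.333·20/197 + 0.333·202/583 + 0.334·565/970 = 0.344.

0.34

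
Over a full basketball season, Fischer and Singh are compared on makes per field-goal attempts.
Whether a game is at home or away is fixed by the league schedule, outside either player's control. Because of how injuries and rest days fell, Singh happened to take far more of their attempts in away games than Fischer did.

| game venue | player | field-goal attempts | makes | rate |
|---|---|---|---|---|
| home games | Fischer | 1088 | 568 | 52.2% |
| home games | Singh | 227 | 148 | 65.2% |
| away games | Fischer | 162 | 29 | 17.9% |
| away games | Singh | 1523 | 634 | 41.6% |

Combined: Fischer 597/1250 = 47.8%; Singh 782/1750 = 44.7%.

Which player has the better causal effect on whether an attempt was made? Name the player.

Singh

The game venue-specific comparison favours Singh throughout, but the pooled figures favour Fischer. The question is whether to condition on game venue.
Nothing the player does changes game venue; the imbalance is an allocation artefact. With game venue also predicting the outcome, the pooled figure is confounded, and the within-stratum comparison is the causal one.
Within each level — home games: 52.2% vs 65.2%; away games: 17.9% vs 41.6% — Singh is higher every time.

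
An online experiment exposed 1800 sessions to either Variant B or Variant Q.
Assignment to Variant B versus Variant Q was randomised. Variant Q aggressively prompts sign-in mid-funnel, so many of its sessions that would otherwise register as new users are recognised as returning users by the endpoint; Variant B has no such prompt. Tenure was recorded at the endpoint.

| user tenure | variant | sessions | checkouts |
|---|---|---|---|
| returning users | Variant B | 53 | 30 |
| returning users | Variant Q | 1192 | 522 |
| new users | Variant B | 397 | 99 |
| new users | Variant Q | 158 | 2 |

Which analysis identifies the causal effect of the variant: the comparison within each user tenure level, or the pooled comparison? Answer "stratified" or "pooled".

pooled

Variant B is higher inside every user tenure stratum but Variant Q is higher in aggregate. Whether to stratify depends on how user tenure relates to the variant.
Stratifying would compare variants among sessions the variants themselves sorted into user tenure groups — a form of selection on an intermediate. The unconditioned pooled rates give the total causal effect.
Pooled: Variant B 28.7% vs Variant Q 38.8%; Variant Q is higher overall.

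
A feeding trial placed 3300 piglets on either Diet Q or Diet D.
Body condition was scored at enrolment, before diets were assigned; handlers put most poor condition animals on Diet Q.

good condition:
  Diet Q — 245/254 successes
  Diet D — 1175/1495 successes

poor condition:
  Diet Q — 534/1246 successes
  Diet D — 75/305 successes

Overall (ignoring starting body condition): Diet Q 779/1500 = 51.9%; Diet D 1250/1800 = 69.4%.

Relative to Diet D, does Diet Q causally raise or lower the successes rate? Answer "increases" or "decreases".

increases

The starting body condition-specific comparison favours Diet Q throughout, but the pooled figures favour Diet D. The question is whether to condition on starting body condition.
Starting body condition differs across diets for reasons unrelated to any effect of the diet itself, and it separately predicts the outcome — a classic confounder. We must compare within starting body condition levels.
Within each level — good condition: 96.5% vs 78.6%; poor condition: 42.9% vs 24.6% — Diet Q is higher every time.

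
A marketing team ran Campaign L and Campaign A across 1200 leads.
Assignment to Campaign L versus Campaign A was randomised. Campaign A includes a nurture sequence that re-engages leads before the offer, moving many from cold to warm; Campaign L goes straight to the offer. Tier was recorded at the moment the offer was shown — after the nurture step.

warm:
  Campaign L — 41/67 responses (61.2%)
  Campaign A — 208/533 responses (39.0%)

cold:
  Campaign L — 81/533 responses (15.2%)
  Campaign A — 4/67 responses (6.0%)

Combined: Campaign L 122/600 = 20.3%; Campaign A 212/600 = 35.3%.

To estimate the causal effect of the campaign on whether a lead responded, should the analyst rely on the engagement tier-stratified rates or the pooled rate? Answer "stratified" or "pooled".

pooled

Campaign L is higher inside every engagement tier stratum but Campaign A is higher in aggregate. Whether to stratify depends on how engagement tier relates to the campaign.
Engagement tier is downstream of the campaign. One should not condition on a consequence of treatment, so the overall rates are the right comparison.
Pooled: Campaign L 20.3% vs Campaign A 35.3%; Campaign A is higher overall.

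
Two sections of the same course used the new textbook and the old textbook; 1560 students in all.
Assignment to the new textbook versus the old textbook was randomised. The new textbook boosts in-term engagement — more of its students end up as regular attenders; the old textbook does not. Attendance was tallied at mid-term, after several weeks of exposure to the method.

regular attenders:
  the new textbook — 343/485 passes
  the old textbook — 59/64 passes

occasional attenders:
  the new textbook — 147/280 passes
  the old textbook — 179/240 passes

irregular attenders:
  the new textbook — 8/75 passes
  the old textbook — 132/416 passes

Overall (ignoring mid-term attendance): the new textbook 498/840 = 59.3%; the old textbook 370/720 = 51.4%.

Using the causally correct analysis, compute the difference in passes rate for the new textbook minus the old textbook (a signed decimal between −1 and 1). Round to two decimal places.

+0.08

The mid-term attendance-specific comparison favours the old textbook throughout, but the pooled figures favour the new textbook. The question is whether to condition on mid-term attendance.
Stratifying would compare teaching methods among students the teaching methods themselves sorted into mid-term attendance groups — a form of selection on an intermediate. The unconditioned pooled rates give the total causal effect.
The causal difference is the pooled difference: 0.593 − 0.514 = +0.079.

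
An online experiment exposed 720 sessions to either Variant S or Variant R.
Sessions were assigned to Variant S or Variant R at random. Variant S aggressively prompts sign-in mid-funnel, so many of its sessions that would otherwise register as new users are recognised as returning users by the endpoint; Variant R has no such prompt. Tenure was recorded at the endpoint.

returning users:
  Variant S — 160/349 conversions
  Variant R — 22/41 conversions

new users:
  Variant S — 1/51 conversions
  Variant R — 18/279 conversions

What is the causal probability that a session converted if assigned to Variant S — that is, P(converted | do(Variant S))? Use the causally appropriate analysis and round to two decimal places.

The stratified and pooled comparisons disagree (Variant R wins within each user tenure; Variant S wins overall), so the answer turns on the causal role of user tenure.
User tenure is downstream of the variant. One should not condition on a consequence of treatment, so the overall rates are the right comparison.
So P(outcome | do(Variant S)) is just the pooled rate for Variant S: 161/400 = 0.403.

0.40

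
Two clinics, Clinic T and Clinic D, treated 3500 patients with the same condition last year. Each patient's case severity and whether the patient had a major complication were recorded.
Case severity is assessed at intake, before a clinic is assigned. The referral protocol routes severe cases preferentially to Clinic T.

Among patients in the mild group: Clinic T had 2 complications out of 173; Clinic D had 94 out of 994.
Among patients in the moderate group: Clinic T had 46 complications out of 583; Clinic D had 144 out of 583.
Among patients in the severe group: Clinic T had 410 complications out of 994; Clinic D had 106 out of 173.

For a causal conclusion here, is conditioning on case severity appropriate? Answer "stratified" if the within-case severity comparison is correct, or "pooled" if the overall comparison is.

Within every case severity level Clinic T has the lower rate, yet pooled Clinic D does — Simpson's reversal.
Case severity satisfies the back-door criterion: it is not a descendant of the clinic, and it blocks the spurious path from clinic to outcome. Adjusting for it (i.e., using the within-case severity rates) gives the causal effect.
Within each level — mild: 1.2% vs 9.5%; moderate: 7.9% vs 24.7%; severe: 41.2% vs 61.3% — Clinic T is lower every time.

stratified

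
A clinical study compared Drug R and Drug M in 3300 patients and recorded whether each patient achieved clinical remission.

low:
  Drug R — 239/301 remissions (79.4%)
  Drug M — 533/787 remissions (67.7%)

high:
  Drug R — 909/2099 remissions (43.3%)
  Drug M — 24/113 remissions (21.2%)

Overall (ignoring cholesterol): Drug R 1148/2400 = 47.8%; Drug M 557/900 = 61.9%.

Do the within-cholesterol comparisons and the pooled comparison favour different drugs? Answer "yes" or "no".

yes

Within each cholesterol level (low 79.4% vs 67.7%; high 43.3% vs 21.2%), Drug R has the higher rate every time. Pooled: 47.8% vs 61.9% — Drug M has the higher rate overall. The two comparisons disagree.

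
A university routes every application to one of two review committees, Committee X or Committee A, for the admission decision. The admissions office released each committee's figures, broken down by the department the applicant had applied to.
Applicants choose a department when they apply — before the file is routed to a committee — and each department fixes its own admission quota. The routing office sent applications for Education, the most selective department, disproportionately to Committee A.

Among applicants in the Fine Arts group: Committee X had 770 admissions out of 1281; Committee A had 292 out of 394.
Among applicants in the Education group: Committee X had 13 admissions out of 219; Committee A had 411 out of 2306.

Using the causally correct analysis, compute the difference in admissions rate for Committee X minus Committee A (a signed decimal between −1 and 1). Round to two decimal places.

-0.13

The imbalance in department arose from how applicants were allocated, not from anything the review committee did; and department independently affects the outcome. The pooled gap is confounded — condition on department.
Adjusting over the population distribution of department: 0.399·(0.601−0.741) + 0.601·(0.059−0.178) = -0.127.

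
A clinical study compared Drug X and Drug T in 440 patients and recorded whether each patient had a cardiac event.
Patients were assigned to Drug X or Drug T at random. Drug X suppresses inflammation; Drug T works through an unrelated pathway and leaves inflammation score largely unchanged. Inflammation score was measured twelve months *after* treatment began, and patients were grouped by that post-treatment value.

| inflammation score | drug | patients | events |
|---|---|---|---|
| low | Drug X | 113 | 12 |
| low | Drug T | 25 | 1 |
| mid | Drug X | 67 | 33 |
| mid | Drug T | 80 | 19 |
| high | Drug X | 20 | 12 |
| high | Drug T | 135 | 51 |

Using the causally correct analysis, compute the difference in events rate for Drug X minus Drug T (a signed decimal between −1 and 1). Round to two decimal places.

-0.01

The distribution of inflammation score is itself part of what the drug does — it is an intermediate outcome. Holding it fixed would remove that part of the effect; the total effect is the pooled difference.
The causal difference is the pooled difference: 0.285 − 0.296 = -0.011.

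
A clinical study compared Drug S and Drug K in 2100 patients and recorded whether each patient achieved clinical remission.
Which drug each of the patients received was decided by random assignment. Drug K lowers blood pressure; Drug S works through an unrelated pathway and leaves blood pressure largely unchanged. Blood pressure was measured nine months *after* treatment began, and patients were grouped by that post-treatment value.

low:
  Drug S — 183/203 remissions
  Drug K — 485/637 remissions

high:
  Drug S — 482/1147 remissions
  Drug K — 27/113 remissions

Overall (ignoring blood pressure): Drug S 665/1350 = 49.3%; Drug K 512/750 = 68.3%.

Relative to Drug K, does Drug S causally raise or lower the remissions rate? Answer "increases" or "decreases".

Drug S is higher inside every blood pressure stratum but Drug K is higher in aggregate. Whether to stratify depends on how blood pressure relates to the drug.
Because the drug influences blood pressure, blood pressure is a post-treatment mediator, not a confounder. Stratifying on it would bias the estimate; the causal effect is the crude pooled difference.
Pooled: Drug S 49.3% vs Drug K 68.3%; Drug K is higher overall.

decreases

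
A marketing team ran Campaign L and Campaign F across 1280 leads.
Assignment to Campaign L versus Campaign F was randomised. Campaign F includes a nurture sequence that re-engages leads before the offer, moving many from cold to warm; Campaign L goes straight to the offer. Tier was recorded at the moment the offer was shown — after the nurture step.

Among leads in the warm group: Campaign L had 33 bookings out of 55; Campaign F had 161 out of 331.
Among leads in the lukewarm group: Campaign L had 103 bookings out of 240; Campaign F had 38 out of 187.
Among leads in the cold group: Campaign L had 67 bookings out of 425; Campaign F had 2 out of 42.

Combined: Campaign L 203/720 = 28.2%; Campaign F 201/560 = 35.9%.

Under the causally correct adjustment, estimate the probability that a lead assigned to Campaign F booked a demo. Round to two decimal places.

Engagement tier lies on the pathway campaign → engagement tier → outcome, so adjusting for it blocks the indirect effect. For the total causal effect of campaign, use the unadjusted pooled rates.
So P(outcome | do(Campaign F)) is just the pooled rate for Campaign F: 201/560 = 0.359.

0.36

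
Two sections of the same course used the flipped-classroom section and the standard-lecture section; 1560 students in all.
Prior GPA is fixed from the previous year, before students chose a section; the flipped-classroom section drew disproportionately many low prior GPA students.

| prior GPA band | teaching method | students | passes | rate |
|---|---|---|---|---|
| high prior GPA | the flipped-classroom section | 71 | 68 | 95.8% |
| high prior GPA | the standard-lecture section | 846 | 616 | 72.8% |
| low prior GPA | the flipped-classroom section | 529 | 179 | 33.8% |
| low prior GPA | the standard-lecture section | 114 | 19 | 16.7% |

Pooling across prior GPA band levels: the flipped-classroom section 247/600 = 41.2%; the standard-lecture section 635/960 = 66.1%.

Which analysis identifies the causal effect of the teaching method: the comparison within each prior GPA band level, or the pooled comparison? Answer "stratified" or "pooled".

Prior GPA band satisfies the back-door criterion: it is not a descendant of the teaching method, and it blocks the spurious path from teaching method to outcome. Adjusting for it (i.e., using the within-prior GPA band rates) gives the causal effect.
Within each level — high prior GPA: 95.8% vs 72.8%; low prior GPA: 33.8% vs 16.7% — the flipped-classroom section is higher every time.

stratified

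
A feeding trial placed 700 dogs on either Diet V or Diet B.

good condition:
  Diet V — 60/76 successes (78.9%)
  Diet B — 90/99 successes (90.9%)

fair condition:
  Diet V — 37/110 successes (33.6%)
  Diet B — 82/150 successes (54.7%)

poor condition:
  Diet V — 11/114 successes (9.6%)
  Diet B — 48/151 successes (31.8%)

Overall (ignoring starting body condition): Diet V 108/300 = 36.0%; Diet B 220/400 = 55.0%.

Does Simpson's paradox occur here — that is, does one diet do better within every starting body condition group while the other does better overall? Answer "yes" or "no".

Within each starting body condition level (good condition 78.9% vs 90.9%; fair condition 33.6% vs 54.7%; poor condition 9.6% vs 31.8%), Diet B has the higher rate every time. Pooled: 36.0% vs 55.0% — Diet B has the higher rate overall. They agree.

no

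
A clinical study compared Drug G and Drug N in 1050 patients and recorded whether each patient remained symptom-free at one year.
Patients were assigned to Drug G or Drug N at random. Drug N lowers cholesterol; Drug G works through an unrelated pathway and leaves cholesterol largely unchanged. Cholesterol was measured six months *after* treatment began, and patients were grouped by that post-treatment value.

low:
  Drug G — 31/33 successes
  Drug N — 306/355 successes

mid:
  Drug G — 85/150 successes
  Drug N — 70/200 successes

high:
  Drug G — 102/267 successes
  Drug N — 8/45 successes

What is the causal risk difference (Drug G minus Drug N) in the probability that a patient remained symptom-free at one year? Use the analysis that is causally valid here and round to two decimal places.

Cholesterol is downstream of the drug. One should not condition on a consequence of treatment, so the overall rates are the right comparison.
The causal difference is the pooled difference: 0.484 − 0.640 = -0.156.

-0.16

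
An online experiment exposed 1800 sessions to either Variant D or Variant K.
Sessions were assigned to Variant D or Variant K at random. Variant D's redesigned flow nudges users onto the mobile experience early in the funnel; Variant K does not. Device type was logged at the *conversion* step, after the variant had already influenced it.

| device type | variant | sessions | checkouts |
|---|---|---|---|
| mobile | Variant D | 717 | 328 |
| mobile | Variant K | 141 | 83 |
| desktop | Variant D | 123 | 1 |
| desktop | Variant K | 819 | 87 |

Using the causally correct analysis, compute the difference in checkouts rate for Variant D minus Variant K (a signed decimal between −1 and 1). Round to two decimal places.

Variant K is higher inside every device type stratum but Variant D is higher in aggregate. Whether to stratify depends on how device type relates to the variant.
Device type is recorded after the variant and is itself shifted by it — it sits on the causal path from variant to outcome. Conditioning on a mediator would strip out part of the effect we want; the pooled comparison gives the total causal effect.
The causal difference is the pooled difference: 0.392 − 0.177 = +0.215.

+0.21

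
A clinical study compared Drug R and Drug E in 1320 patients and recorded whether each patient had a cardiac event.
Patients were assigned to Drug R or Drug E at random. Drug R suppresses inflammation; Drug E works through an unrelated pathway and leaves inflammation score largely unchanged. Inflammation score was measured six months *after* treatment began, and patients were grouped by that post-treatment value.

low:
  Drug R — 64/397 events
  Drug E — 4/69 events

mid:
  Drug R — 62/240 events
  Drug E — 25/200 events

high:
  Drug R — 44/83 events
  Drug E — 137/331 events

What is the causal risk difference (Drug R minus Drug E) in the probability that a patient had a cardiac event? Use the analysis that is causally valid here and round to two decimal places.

-0.04

Drug E is lower inside every inflammation score stratum but Drug R is lower in aggregate. Whether to stratify depends on how inflammation score relates to the drug.
Inflammation score lies on the pathway drug → inflammation score → outcome, so adjusting for it blocks the indirect effect. For the total causal effect of drug, use the unadjusted pooled rates.
The causal difference is the pooled difference: 0.236 − 0.277 = -0.041.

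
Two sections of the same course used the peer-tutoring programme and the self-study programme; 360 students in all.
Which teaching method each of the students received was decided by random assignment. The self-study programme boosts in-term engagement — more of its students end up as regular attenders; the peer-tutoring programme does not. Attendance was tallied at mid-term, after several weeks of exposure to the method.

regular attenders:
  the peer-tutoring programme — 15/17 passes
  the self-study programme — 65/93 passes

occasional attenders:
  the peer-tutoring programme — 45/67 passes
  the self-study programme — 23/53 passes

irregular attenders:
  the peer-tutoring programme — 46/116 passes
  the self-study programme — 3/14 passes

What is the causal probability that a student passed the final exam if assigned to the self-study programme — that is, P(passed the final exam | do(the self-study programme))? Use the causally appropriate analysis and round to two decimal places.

0.57

Within every mid-term attendance level the peer-tutoring programme has the higher rate, yet pooled the self-study programme does — Simpson's reversal.
Mid-term attendance is recorded after the teaching method and is itself shifted by it — it sits on the causal path from teaching method to outcome. Conditioning on a mediator would strip out part of the effect we want; the pooled comparison gives the total causal effect.
So P(outcome | do(the self-study programme)) is just the pooled rate for the self-study programme: 91/160 = 0.569.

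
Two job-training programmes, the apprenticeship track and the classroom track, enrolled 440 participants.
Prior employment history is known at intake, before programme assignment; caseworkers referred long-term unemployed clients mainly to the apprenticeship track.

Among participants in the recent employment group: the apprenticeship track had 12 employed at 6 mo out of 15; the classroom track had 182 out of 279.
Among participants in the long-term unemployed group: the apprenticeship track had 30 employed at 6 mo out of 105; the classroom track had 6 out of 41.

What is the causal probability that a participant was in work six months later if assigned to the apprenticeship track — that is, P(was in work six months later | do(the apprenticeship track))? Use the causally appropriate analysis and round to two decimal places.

0.63

the apprenticeship track is higher inside every prior employment history stratum but the classroom track is higher in aggregate. Whether to stratify depends on how prior employment history relates to the programme.
Prior employment history is set before the programme has any effect — it is not caused by the programme — and it independently drives the outcome. That makes it a confounder, so the causal comparison is within prior employment history levels.
Standardising the apprenticeship track to the population prior employment history mix: 0.668·12/15 + 0.332·30/105 = 0.629.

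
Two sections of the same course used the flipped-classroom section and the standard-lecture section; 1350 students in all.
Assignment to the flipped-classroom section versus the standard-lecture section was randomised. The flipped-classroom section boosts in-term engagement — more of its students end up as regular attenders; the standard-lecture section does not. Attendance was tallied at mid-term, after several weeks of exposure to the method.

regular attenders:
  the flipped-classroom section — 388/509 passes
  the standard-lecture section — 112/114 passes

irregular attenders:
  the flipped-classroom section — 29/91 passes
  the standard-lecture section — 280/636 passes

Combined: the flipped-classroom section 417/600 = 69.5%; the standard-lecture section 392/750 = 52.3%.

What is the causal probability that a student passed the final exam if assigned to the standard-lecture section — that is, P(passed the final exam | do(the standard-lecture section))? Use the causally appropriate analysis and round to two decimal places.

Mid-term attendance is recorded after the teaching method and is itself shifted by it — it sits on the causal path from teaching method to outcome. Conditioning on a mediator would strip out part of the effect we want; the pooled comparison gives the total causal effect.
So P(outcome | do(the standard-lecture section)) is just the pooled rate for the standard-lecture section: 392/750 = 0.523.

0.52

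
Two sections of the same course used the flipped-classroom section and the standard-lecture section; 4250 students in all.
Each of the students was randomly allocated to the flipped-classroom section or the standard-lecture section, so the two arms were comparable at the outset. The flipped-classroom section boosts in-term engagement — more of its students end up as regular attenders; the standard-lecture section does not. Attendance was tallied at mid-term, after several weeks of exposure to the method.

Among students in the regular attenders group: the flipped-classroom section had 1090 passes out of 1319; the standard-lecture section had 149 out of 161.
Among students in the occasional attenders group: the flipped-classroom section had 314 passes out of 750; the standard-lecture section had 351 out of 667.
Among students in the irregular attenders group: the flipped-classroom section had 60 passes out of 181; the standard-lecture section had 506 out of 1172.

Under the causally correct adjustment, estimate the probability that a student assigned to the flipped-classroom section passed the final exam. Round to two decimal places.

0.65

Mid-term attendance is recorded after the teaching method and is itself shifted by it — it sits on the causal path from teaching method to outcome. Conditioning on a mediator would strip out part of the effect we want; the pooled comparison gives the total causal effect.
So P(outcome | do(the flipped-classroom section)) is just the pooled rate for the flipped-classroom section: 1464/2250 = 0.651.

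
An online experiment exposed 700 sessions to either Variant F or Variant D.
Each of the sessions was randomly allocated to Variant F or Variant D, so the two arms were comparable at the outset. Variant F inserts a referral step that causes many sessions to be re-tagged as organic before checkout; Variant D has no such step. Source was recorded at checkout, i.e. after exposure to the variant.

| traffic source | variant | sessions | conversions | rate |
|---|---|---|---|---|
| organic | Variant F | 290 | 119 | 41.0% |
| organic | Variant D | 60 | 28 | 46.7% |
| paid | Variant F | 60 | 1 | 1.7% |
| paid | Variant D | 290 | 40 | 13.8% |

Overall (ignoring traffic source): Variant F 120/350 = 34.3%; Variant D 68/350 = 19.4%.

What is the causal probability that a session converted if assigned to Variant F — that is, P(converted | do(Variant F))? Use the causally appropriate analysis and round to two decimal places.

0.34

Traffic source lies on the pathway variant → traffic source → outcome, so adjusting for it blocks the indirect effect. For the total causal effect of variant, use the unadjusted pooled rates.
So P(outcome | do(Variant F)) is just the pooled rate for Variant F: 120/350 = 0.343.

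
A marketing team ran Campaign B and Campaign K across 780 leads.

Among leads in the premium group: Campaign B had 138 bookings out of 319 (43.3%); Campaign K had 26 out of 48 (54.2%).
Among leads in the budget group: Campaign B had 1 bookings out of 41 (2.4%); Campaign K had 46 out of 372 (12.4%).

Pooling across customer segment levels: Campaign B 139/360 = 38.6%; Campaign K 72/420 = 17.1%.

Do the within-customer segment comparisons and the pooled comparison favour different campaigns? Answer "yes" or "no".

yes

Within each customer segment level (premium 43.3% vs 54.2%; budget 2.4% vs 12.4%), Campaign K has the higher rate every time. Pooled: 38.6% vs 17.1% — Campaign B has the higher rate overall. The two comparisons disagree.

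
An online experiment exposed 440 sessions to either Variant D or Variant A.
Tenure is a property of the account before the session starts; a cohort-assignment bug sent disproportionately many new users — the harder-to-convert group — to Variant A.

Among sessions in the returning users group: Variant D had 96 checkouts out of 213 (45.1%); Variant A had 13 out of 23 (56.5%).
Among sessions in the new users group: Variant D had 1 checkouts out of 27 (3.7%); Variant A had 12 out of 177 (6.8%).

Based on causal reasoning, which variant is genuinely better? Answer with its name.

Variant A is higher inside every user tenure stratum but Variant D is higher in aggregate. Whether to stratify depends on how user tenure relates to the variant.
User tenure satisfies the back-door criterion: it is not a descendant of the variant, and it blocks the spurious path from variant to outcome. Adjusting for it (i.e., using the within-user tenure rates) gives the causal effect.
Within each level — returning users: 45.1% vs 56.5%; new users: 3.7% vs 6.8% — Variant A is higher every time.

Variant A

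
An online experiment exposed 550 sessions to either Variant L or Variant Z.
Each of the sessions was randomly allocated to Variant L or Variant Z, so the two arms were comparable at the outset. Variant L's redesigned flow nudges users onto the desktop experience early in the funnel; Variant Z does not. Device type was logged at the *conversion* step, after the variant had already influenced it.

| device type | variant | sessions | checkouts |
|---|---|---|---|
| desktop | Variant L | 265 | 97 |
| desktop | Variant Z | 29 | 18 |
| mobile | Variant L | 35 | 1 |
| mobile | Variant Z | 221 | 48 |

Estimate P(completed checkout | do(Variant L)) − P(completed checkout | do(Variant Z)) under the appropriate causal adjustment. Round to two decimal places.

+0.06

Stratifying would compare variants among sessions the variants themselves sorted into device type groups — a form of selection on an intermediate. The unconditioned pooled rates give the total causal effect.
The causal difference is the pooled difference: 0.327 − 0.264 = +0.063.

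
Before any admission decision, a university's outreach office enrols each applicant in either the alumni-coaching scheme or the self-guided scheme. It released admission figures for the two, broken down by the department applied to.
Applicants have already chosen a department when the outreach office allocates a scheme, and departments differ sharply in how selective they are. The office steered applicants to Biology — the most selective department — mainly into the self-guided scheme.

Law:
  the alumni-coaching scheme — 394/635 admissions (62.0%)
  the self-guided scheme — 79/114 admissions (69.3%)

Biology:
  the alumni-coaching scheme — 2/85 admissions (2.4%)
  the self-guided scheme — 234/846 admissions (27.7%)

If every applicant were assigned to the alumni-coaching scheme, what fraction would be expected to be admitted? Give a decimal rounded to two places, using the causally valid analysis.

the self-guided scheme is higher inside every department stratum but the alumni-coaching scheme is higher in aggregate. Whether to stratify depends on how department relates to the outreach scheme.
Department differs across outreach schemes for reasons unrelated to any effect of the outreach scheme itself, and it separately predicts the outcome — a classic confounder. We must compare within department levels.
Standardising the alumni-coaching scheme to the population department mix: 0.446·394/635 + 0.554·2/85 = 0.290.

0.29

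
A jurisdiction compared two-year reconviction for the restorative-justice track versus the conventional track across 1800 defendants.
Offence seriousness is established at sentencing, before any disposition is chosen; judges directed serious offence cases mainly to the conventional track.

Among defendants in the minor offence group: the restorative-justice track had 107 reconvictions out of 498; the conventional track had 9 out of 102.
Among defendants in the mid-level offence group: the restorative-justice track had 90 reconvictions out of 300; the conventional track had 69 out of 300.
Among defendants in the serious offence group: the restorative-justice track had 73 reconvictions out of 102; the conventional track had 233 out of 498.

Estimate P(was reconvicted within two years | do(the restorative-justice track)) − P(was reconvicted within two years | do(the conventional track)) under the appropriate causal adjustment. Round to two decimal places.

+0.15

the conventional track is lower inside every offence seriousness stratum but the restorative-justice track is lower in aggregate. Whether to stratify depends on how offence seriousness relates to the disposition.
The imbalance in offence seriousness arose from how defendants were allocated, not from anything the disposition did; and offence seriousness independently affects the outcome. The pooled gap is confounded — condition on offence seriousness.
Adjusting over the population distribution of offence seriousness: 0.333·(0.215−0.088) + 0.333·(0.300−0.230) + 0.333·(0.716−0.468) = +0.148.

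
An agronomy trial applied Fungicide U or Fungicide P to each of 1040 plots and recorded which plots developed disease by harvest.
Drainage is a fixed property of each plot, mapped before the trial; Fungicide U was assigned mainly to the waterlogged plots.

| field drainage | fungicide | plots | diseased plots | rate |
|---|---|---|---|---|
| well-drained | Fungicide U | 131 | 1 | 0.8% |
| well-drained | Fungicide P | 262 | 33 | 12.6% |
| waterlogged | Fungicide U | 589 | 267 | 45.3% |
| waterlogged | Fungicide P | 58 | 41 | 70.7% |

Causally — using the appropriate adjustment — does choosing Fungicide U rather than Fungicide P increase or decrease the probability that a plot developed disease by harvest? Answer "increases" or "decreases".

Field drainage satisfies the back-door criterion: it is not a descendant of the fungicide, and it blocks the spurious path from fungicide to outcome. Adjusting for it (i.e., using the within-field drainage rates) gives the causal effect.
Within each level — well-drained: 0.8% vs 12.6%; waterlogged: 45.3% vs 70.7% — Fungicide U is lower every time.

decreases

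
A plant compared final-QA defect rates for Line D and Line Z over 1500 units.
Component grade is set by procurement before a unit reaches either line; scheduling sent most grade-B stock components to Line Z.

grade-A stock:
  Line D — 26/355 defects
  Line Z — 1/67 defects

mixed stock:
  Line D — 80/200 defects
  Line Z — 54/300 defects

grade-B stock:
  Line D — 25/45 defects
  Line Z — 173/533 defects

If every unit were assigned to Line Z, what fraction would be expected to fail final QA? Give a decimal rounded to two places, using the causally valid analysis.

Since component grade is a pre-existing factor (not a product of the line) and it affects the outcome on its own, it is a confounder. The stratified rates, not the pooled rate, identify the causal effect.
Standardising Line Z to the population component grade mix: 0.281·1/67 + 0.333·54/300 + 0.385·173/533 = 0.189.

0.19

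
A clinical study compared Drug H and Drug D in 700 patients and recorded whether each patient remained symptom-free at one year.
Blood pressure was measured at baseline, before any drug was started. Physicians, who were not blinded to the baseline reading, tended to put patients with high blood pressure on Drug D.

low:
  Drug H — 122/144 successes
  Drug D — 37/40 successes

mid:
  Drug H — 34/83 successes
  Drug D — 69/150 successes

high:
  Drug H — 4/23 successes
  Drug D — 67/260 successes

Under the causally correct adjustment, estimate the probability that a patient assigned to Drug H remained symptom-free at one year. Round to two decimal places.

Blood pressure differs across drugs for reasons unrelated to any effect of the drug itself, and it separately predicts the outcome — a classic confounder. We must compare within blood pressure levels.
Standardising Drug H to the population blood pressure mix: 0.263·122/144 + 0.333·34/83 + 0.404·4/23 = 0.429.

0.43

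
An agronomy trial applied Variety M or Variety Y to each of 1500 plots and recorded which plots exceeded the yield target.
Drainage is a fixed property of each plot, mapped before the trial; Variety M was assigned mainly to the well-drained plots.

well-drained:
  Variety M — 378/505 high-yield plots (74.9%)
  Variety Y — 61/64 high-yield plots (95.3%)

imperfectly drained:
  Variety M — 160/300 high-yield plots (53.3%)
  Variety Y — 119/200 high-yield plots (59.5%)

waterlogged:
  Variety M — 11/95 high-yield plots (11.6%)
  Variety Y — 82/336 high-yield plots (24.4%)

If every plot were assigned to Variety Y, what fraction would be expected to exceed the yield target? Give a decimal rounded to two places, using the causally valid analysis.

The stratified and pooled comparisons disagree (Variety Y wins within each field drainage; Variety M wins overall), so the answer turns on the causal role of field drainage.
Nothing the variety does changes field drainage; the imbalance is an allocation artefact. With field drainage also predicting the outcome, the pooled figure is confounded, and the within-stratum comparison is the causal one.
Standardising Variety Y to the population field drainage mix: 0.379·61/64 + 0.333·119/200 + 0.287·82/336 = 0.630.

0.63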